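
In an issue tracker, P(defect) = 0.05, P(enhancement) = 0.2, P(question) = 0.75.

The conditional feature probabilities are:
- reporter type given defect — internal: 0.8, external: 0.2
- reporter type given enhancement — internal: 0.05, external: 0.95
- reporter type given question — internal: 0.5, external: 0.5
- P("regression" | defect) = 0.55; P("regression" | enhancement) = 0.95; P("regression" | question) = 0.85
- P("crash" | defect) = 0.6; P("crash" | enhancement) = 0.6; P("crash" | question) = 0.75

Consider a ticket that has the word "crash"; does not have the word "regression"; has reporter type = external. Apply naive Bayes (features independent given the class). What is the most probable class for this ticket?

question

defect: 0.05 × 0.2 × (1−0.55) × 0.6 = 0.0027
enhancement: 0.2 × 0.95 × (1−0.95) × 0.6 = 0.0057
question: 0.75 × 0.5 × (1−0.85) × 0.75 = 0.0421875
Highest score → question.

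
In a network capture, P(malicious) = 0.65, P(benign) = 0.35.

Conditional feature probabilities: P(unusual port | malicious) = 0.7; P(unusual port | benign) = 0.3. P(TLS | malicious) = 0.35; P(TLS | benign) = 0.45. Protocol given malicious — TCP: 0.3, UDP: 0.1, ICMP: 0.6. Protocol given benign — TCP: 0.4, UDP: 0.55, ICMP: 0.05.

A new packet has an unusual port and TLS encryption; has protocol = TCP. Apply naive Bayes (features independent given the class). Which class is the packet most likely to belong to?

malicious: 0.65 × 0.7 × 0.35 × 0.3 = 0.047775
benign: 0.35 × 0.3 × 0.45 × 0.4 = 0.0189
Highest score → malicious.

malicious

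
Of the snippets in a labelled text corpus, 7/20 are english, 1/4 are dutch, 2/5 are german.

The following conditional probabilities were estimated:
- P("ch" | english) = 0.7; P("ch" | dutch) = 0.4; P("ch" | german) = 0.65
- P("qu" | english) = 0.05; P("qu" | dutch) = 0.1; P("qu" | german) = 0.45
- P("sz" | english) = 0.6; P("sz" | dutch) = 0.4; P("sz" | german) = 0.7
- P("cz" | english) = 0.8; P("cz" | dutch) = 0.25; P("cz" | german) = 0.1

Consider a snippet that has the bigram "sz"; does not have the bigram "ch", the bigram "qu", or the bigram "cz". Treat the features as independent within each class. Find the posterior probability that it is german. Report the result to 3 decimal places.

0.480

english: 0.35 × (1−0.7) × (1−0.05) × 0.6 × (1−0.8) = 0.01197
dutch: 0.25 × (1−0.4) × (1−0.1) × 0.4 × (1−0.25) = 0.0405
german: 0.4 × (1−0.65) × (1−0.45) × 0.7 × (1−0.1) = 0.04851
P(german | x) = 0.04851 / 0.10098 ≈ 0.480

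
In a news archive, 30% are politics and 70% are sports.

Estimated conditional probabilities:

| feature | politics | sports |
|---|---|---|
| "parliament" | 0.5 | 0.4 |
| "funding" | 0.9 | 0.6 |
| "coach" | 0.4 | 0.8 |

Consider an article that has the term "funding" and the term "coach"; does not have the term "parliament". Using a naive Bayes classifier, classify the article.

sports

politics: 0.3 × (1−0.5) × 0.9 × 0.4 = 0.054
sports: 0.7 × (1−0.4) × 0.6 × 0.8 = 0.2016
Highest score → sports.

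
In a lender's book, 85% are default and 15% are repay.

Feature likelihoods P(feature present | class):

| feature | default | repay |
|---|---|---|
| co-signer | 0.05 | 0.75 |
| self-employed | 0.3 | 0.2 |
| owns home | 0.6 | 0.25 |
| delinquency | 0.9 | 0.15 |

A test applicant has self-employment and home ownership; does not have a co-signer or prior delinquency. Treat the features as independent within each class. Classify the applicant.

default: 0.85 × (1−0.05) × 0.3 × 0.6 × (1−0.9) = 0.014535
repay: 0.15 × (1−0.75) × 0.2 × 0.25 × (1−0.15) = 0.00159375
Highest score → default.

default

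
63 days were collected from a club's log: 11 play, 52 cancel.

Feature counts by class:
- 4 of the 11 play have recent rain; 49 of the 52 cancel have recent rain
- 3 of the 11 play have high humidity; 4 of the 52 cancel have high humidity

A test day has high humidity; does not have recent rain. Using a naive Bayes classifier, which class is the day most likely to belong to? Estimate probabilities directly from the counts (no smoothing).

play: (11/63) × (7/11) × (3/11) ≈ 0.030303
cancel: (52/63) × (3/52) × (4/52) ≈ 0.003663
Highest score → play.

play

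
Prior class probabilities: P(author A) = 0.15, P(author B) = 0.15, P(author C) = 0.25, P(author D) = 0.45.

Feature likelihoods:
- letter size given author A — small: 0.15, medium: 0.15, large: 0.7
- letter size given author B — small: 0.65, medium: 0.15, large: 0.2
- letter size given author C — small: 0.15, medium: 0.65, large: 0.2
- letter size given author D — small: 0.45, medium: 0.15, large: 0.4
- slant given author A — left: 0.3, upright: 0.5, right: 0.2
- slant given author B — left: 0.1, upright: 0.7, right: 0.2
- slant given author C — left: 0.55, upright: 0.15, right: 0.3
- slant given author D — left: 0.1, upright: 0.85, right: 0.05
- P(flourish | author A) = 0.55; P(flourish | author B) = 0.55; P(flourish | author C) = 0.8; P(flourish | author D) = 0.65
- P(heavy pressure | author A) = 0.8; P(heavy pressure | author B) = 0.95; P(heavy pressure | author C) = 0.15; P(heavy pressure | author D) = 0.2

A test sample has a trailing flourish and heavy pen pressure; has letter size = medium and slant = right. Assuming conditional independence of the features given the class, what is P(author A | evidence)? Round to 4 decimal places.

0.1864

author A: 0.15 × 0.15 × 0.2 × 0.55 × 0.8 = 0.00198
author B: 0.15 × 0.15 × 0.2 × 0.55 × 0.95 = 0.00235125
author C: 0.25 × 0.65 × 0.3 × 0.8 × 0.15 = 0.00585
author D: 0.45 × 0.15 × 0.05 × 0.65 × 0.2 = 0.00043875
P(author A | x) = 0.00198 / 0.01062 ≈ 0.1864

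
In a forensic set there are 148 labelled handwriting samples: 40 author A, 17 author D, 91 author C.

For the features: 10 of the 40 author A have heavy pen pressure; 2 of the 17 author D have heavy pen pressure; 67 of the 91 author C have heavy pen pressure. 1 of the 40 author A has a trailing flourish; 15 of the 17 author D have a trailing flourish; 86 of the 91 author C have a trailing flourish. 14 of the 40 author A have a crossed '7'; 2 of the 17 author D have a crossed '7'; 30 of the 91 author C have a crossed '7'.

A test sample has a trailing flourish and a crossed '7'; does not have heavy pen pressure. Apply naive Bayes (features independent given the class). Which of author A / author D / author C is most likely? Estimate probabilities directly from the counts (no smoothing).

author A: (40/148) × (30/40) × (1/40) × (14/40) ≈ 0.00177365
author D: (17/148) × (15/17) × (15/17) × (2/17) ≈ 0.0105209
author C: (91/148) × (24/91) × (86/91) × (30/91) ≈ 0.0505227
Highest score → author C.

author C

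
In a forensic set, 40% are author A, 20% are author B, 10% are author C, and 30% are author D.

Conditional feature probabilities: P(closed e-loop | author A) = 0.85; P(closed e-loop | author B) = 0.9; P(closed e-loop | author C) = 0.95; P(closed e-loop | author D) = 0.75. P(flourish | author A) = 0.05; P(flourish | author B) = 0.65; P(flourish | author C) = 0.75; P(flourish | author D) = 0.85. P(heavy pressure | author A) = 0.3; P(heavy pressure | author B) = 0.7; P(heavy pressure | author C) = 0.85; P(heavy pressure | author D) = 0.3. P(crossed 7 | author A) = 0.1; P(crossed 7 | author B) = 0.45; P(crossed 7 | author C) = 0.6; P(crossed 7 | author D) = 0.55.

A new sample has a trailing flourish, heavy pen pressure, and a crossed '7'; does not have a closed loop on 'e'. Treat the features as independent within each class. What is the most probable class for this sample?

author A: 0.4 × (1−0.85) × 0.05 × 0.3 × 0.1 = 0.00009
author B: 0.2 × (1−0.9) × 0.65 × 0.7 × 0.45 = 0.004095
author C: 0.1 × (1−0.95) × 0.75 × 0.85 × 0.6 = 0.0019125
author D: 0.3 × (1−0.75) × 0.85 × 0.3 × 0.55 = 0.01051875
Highest score → author D.

author D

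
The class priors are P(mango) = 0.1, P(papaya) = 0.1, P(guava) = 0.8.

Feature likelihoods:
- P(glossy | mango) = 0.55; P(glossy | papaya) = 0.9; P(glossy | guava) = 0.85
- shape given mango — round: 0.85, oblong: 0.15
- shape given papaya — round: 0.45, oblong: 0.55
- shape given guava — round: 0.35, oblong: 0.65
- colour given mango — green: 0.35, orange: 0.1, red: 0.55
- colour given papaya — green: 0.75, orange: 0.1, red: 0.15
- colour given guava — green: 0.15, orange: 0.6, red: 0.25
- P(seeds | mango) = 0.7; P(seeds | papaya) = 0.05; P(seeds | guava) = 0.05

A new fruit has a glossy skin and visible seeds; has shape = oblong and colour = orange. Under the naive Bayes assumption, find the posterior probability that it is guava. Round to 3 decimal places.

0.941

mango: 0.1 × 0.55 × 0.15 × 0.1 × 0.7 = 0.0005775
papaya: 0.1 × 0.9 × 0.55 × 0.1 × 0.05 = 0.0002475
guava: 0.8 × 0.85 × 0.65 × 0.6 × 0.05 = 0.01326
P(guava | x) = 0.01326 / 0.014085 ≈ 0.941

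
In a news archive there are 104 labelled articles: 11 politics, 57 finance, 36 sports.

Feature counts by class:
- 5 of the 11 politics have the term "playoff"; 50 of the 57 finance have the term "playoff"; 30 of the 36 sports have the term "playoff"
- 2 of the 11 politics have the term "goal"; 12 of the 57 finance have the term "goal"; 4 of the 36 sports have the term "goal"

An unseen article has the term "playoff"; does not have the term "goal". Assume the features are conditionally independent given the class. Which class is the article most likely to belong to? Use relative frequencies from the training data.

finance

politics: (11/104) × (5/11) × (9/11) ≈ 0.0393357
finance: (57/104) × (50/57) × (45/57) ≈ 0.379555
sports: (36/104) × (30/36) × (32/36) ≈ 0.25641
Highest score → finance.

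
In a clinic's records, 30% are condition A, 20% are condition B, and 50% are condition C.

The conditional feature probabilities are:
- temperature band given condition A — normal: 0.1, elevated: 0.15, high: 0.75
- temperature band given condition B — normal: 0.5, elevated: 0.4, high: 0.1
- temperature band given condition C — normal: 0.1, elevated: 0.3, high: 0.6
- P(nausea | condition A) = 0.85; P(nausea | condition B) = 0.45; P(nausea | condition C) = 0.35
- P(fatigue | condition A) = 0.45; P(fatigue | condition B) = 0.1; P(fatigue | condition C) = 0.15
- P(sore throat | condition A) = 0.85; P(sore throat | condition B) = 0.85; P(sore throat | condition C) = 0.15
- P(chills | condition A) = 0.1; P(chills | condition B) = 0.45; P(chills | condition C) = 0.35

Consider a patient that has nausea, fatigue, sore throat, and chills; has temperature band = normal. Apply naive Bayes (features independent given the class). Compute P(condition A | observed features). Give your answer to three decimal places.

condition A: 0.3 × 0.1 × 0.85 × 0.45 × 0.85 × 0.1 = 0.000975375
condition B: 0.2 × 0.5 × 0.45 × 0.1 × 0.85 × 0.45 = 0.00172125
condition C: 0.5 × 0.1 × 0.35 × 0.15 × 0.15 × 0.35 = 0.0001378125
P(condition A | x) = 0.000975375 / 0.0028344375 ≈ 0.344

0.344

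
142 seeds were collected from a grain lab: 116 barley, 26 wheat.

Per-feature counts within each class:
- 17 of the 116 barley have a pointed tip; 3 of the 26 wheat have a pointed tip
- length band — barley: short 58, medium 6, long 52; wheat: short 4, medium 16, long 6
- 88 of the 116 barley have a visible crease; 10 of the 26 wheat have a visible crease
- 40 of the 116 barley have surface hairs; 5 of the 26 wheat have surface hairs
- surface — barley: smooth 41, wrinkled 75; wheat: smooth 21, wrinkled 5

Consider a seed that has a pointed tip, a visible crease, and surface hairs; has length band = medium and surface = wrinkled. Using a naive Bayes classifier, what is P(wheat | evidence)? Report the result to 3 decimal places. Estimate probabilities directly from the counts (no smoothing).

barley: (116/142) × (17/116) × (6/116) × (88/116) × (40/116) × (75/116) ≈ 0.00104733
wheat: (26/142) × (3/26) × (16/26) × (10/26) × (5/26) × (5/26) ≈ 0.000184927
P(wheat | x) = 0.000184927 / 0.001232257 ≈ 0.150

0.150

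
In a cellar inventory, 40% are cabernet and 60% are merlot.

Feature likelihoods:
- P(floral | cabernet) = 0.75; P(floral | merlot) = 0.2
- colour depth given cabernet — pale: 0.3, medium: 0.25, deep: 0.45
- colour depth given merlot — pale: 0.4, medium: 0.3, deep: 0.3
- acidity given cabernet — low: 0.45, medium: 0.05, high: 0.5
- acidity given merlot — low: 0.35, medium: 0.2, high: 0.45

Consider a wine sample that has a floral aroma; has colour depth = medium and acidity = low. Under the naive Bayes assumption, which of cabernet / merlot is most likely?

cabernet

cabernet: 0.4 × 0.75 × 0.25 × 0.45 = 0.03375
merlot: 0.6 × 0.2 × 0.3 × 0.35 = 0.0126
Highest score → cabernet.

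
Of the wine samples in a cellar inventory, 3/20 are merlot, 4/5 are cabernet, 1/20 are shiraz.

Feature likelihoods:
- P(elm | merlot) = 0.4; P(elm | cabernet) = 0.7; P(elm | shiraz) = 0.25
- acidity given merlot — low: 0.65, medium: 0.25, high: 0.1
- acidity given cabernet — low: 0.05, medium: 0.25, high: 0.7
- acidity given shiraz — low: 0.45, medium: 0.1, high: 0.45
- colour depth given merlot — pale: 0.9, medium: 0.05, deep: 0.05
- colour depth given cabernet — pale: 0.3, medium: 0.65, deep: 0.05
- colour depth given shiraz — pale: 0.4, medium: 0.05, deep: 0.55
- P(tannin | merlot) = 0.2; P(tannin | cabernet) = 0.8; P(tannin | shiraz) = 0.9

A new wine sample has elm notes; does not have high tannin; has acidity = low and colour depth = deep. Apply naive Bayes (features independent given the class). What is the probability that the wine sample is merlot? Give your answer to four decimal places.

merlot: 0.15 × 0.4 × 0.65 × 0.05 × (1−0.2) = 0.00156
cabernet: 0.8 × 0.7 × 0.05 × 0.05 × (1−0.8) = 0.00028
shiraz: 0.05 × 0.25 × 0.45 × 0.55 × (1−0.9) = 0.000309375
P(merlot | x) = 0.00156 / 0.002149375 ≈ 0.7258

0.7258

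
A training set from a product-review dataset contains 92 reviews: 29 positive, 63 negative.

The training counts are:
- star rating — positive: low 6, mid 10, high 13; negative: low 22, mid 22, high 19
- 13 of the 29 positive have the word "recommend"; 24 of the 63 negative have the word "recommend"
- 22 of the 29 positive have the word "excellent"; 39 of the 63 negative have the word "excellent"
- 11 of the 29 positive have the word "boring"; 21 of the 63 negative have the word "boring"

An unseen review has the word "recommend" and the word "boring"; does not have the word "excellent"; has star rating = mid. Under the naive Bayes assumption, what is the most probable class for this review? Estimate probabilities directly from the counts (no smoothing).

positive: (29/92) × (10/29) × (13/29) × (7/29) × (11/29) ≈ 0.00446121
negative: (63/92) × (22/63) × (24/63) × (24/63) × (21/63) ≈ 0.0115679
Highest score → negative.

negative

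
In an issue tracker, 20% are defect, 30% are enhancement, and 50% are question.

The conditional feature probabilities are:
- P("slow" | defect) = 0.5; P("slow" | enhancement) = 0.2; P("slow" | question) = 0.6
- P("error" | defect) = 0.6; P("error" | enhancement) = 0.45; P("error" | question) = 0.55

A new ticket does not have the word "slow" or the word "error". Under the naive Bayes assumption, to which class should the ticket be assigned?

enhancement

defect: 0.2 × (1−0.5) × (1−0.6) = 0.04
enhancement: 0.3 × (1−0.2) × (1−0.45) = 0.132
question: 0.5 × (1−0.6) × (1−0.55) = 0.09
Highest score → enhancement.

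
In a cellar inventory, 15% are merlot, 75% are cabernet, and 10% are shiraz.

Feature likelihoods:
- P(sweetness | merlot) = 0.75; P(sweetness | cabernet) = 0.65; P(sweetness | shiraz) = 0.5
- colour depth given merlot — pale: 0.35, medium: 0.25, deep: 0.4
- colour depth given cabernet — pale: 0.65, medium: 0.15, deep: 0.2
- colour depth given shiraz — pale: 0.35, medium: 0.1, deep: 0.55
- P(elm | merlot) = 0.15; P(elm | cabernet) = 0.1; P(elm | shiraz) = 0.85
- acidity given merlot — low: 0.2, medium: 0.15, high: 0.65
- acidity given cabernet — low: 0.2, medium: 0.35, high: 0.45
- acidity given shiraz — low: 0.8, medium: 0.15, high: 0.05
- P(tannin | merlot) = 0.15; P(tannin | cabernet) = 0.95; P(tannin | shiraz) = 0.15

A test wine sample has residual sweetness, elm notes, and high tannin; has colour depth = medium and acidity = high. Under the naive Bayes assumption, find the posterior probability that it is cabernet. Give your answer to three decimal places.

0.876

merlot: 0.15 × 0.75 × 0.25 × 0.15 × 0.65 × 0.15 = 0.000411328125
cabernet: 0.75 × 0.65 × 0.15 × 0.1 × 0.45 × 0.95 = 0.00312609375
shiraz: 0.1 × 0.5 × 0.1 × 0.85 × 0.05 × 0.15 = 0.000031875
P(cabernet | x) = 0.00312609375 / 0.003569296875 ≈ 0.876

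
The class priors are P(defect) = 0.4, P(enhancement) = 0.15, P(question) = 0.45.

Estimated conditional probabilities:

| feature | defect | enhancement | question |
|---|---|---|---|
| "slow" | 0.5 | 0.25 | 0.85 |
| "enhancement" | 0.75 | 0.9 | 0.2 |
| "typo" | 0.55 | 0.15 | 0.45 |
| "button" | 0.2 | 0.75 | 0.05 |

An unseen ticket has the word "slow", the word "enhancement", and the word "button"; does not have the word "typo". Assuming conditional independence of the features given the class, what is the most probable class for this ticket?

enhancement

defect: 0.4 × 0.5 × 0.75 × (1−0.55) × 0.2 = 0.0135
enhancement: 0.15 × 0.25 × 0.9 × (1−0.15) × 0.75 = 0.021515625
question: 0.45 × 0.85 × 0.2 × (1−0.45) × 0.05 = 0.00210375
Highest score → enhancement.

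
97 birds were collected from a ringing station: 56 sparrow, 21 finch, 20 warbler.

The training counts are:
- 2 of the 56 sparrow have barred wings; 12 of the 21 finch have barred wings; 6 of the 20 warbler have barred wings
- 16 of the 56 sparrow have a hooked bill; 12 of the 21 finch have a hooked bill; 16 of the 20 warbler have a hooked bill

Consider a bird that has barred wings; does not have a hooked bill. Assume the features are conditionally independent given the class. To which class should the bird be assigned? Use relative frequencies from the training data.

finch

sparrow: (56/97) × (2/56) × (40/56) ≈ 0.0147275
finch: (21/97) × (12/21) × (9/21) ≈ 0.0530191
warbler: (20/97) × (6/20) × (4/20) ≈ 0.0123711
Highest score → finch.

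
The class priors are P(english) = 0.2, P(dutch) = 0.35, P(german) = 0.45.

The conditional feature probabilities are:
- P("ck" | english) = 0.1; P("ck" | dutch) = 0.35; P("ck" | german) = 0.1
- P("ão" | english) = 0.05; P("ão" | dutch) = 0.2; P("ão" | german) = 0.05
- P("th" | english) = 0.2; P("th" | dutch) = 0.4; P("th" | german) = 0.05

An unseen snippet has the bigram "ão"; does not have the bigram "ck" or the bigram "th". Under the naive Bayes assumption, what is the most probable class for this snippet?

english: 0.2 × (1−0.1) × 0.05 × (1−0.2) = 0.0072
dutch: 0.35 × (1−0.35) × 0.2 × (1−0.4) = 0.0273
german: 0.45 × (1−0.1) × 0.05 × (1−0.05) = 0.0192375
Highest score → dutch.

dutch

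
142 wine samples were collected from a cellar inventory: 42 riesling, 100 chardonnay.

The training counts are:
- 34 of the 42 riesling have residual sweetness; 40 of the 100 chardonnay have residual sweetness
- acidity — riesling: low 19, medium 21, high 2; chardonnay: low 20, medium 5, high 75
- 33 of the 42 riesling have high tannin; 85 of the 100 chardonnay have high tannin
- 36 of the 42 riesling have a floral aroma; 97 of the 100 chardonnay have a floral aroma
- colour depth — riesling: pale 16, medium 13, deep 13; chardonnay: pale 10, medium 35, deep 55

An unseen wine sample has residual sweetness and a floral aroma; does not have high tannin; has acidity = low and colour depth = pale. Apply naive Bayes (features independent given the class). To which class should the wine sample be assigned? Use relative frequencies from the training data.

riesling

riesling: (42/142) × (34/42) × (19/42) × (9/42) × (36/42) × (16/42) ≈ 0.007579
chardonnay: (100/142) × (40/100) × (20/100) × (15/100) × (97/100) × (10/100) ≈ 0.000819718
Highest score → riesling.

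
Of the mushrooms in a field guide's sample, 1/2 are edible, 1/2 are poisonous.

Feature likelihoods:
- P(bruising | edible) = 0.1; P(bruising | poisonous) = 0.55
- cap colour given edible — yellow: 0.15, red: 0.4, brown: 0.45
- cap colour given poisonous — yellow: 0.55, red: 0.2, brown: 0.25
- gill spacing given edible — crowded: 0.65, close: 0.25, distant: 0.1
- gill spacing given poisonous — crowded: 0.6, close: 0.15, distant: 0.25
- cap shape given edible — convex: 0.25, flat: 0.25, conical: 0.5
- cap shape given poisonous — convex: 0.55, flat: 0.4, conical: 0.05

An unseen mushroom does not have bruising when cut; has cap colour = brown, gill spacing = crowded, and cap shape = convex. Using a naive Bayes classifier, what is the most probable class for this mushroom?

edible

edible: 0.5 × (1−0.1) × 0.45 × 0.65 × 0.25 = 0.03290625
poisonous: 0.5 × (1−0.55) × 0.25 × 0.6 × 0.55 = 0.0185625
Highest score → edible.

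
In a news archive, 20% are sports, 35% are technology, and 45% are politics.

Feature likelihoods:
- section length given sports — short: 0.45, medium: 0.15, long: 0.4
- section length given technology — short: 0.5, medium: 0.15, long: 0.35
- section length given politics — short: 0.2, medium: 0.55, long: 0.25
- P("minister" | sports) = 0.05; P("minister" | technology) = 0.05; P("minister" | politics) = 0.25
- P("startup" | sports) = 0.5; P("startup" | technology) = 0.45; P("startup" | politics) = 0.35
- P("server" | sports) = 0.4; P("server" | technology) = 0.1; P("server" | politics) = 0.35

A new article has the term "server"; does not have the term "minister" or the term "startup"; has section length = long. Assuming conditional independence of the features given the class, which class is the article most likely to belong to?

sports: 0.2 × 0.4 × (1−0.05) × (1−0.5) × 0.4 = 0.0152
technology: 0.35 × 0.35 × (1−0.05) × (1−0.45) × 0.1 = 0.006400625
politics: 0.45 × 0.25 × (1−0.25) × (1−0.35) × 0.35 = 0.0191953125
Highest score → politics.

politics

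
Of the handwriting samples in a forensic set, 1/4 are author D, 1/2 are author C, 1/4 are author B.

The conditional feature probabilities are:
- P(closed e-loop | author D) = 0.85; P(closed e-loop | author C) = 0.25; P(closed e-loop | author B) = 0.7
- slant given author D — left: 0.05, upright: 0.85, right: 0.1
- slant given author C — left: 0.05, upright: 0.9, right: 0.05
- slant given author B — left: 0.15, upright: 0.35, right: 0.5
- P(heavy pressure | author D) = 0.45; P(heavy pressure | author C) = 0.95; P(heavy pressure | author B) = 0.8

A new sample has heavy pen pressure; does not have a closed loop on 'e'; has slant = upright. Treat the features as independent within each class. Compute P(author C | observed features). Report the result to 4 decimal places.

author D: 0.25 × (1−0.85) × 0.85 × 0.45 = 0.01434375
author C: 0.5 × (1−0.25) × 0.9 × 0.95 = 0.320625
author B: 0.25 × (1−0.7) × 0.35 × 0.8 = 0.021
P(author C | x) = 0.320625 / 0.35596875 ≈ 0.9007

0.9007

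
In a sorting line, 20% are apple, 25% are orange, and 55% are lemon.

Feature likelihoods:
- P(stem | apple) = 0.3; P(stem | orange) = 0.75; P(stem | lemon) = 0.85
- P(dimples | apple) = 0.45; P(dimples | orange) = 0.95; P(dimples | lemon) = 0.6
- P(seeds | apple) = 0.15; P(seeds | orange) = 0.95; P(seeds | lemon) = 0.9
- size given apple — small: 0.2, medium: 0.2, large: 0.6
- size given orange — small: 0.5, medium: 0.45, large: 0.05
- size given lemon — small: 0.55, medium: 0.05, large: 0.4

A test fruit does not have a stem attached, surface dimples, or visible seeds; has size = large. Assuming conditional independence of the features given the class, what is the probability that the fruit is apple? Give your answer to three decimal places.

apple: 0.2 × (1−0.3) × (1−0.45) × (1−0.15) × 0.6 = 0.03927
orange: 0.25 × (1−0.75) × (1−0.95) × (1−0.95) × 0.05 = 0.0000078125
lemon: 0.55 × (1−0.85) × (1−0.6) × (1−0.9) × 0.4 = 0.00132
P(apple | x) = 0.03927 / 0.0405978125 ≈ 0.967

0.967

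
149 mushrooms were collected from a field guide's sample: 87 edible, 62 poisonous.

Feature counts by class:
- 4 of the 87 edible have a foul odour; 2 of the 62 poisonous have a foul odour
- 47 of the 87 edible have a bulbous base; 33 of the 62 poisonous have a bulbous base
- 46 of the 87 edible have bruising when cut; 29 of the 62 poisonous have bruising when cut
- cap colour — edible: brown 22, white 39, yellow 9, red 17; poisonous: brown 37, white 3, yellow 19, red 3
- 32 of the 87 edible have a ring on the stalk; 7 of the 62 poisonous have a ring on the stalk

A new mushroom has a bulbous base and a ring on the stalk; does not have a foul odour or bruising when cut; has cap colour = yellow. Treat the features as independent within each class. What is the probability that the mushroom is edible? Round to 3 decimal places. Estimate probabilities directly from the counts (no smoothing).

0.578

edible: (87/149) × (83/87) × (47/87) × (41/87) × (9/87) × (32/87) ≈ 0.00539621
poisonous: (62/149) × (60/62) × (33/62) × (33/62) × (19/62) × (7/62) ≈ 0.0039471
P(edible | x) = 0.00539621 / 0.00934331 ≈ 0.578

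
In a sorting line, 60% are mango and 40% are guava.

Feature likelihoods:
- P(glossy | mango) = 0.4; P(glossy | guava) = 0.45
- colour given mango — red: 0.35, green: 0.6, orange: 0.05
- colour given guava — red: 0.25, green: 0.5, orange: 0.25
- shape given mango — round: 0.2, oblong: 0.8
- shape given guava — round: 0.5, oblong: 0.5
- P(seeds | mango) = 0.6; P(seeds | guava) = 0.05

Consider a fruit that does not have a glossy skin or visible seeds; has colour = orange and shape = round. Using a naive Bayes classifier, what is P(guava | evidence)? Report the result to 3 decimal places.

mango: 0.6 × (1−0.4) × 0.05 × 0.2 × (1−0.6) = 0.00144
guava: 0.4 × (1−0.45) × 0.25 × 0.5 × (1−0.05) = 0.026125
P(guava | x) = 0.026125 / 0.027565 ≈ 0.948

0.948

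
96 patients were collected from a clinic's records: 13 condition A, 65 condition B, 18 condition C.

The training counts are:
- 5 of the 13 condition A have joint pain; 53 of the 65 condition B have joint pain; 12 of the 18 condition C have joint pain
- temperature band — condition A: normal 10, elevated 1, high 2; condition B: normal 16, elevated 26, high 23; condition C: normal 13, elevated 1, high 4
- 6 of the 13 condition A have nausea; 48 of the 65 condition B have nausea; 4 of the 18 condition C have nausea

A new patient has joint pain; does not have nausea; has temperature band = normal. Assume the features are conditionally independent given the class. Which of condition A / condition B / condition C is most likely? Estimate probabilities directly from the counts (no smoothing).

condition A: (13/96) × (5/13) × (10/13) × (7/13) ≈ 0.021573
condition B: (65/96) × (53/65) × (16/65) × (17/65) ≈ 0.0355424
condition C: (18/96) × (12/18) × (13/18) × (14/18) ≈ 0.070216
Highest score → condition C.

condition C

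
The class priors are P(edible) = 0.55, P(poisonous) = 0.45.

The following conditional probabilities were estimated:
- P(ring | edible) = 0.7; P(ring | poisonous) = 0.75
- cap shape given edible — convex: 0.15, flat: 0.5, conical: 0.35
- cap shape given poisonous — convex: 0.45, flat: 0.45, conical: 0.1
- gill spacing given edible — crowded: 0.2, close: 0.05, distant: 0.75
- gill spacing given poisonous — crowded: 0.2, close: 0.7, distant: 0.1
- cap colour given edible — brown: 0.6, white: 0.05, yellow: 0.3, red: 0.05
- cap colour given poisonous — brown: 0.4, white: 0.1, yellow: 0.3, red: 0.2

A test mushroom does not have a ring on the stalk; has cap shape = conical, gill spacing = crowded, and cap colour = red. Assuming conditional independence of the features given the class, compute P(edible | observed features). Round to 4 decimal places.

edible: 0.55 × (1−0.7) × 0.35 × 0.2 × 0.05 = 0.0005775
poisonous: 0.45 × (1−0.75) × 0.1 × 0.2 × 0.2 = 0.00045
P(edible | x) = 0.0005775 / 0.0010275 ≈ 0.5620

0.5620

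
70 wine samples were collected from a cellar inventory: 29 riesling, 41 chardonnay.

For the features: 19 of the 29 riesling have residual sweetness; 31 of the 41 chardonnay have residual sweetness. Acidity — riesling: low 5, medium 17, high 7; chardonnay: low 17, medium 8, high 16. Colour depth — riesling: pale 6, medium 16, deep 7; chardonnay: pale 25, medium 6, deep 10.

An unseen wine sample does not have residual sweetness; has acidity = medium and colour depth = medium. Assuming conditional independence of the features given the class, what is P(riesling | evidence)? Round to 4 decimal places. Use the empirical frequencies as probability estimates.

0.9189

riesling: (29/70) × (10/29) × (17/29) × (16/29) ≈ 0.0462035
chardonnay: (41/70) × (10/41) × (8/41) × (6/41) ≈ 0.0040792
P(riesling | x) = 0.0462035 / 0.0502827 ≈ 0.9189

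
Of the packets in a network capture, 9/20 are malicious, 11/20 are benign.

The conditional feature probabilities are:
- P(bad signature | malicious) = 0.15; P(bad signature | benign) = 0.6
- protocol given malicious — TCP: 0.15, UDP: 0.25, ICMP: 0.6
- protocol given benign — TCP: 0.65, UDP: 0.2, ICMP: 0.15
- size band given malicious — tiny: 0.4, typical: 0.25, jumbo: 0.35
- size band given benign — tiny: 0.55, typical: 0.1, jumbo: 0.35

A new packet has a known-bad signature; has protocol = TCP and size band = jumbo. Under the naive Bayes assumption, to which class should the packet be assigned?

malicious: 0.45 × 0.15 × 0.15 × 0.35 = 0.00354375
benign: 0.55 × 0.6 × 0.65 × 0.35 = 0.075075
Highest score → benign.

benign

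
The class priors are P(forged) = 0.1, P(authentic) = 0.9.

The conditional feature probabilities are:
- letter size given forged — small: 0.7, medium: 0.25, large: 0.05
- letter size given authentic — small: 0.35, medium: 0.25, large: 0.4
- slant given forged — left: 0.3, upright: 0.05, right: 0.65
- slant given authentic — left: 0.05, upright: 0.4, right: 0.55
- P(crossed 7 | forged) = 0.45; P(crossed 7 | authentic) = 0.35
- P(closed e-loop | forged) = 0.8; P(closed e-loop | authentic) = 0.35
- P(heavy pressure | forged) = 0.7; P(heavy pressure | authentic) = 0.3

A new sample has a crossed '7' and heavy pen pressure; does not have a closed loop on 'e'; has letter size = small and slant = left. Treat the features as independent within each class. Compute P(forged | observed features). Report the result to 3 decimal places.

0.552

forged: 0.1 × 0.7 × 0.3 × 0.45 × (1−0.8) × 0.7 = 0.001323
authentic: 0.9 × 0.35 × 0.05 × 0.35 × (1−0.35) × 0.3 = 0.0010749375
P(forged | x) = 0.001323 / 0.0023979375 ≈ 0.552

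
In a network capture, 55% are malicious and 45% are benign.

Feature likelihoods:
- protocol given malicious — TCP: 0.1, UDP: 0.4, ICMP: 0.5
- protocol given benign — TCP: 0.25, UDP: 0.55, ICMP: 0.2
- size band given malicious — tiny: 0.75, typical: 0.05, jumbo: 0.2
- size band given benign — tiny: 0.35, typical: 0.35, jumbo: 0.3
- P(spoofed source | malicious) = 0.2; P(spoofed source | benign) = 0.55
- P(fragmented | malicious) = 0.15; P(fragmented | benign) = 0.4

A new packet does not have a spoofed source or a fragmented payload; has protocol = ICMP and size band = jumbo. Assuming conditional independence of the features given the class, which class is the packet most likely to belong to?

malicious: 0.55 × 0.5 × 0.2 × (1−0.2) × (1−0.15) = 0.0374
benign: 0.45 × 0.2 × 0.3 × (1−0.55) × (1−0.4) = 0.00729
Highest score → malicious.

malicious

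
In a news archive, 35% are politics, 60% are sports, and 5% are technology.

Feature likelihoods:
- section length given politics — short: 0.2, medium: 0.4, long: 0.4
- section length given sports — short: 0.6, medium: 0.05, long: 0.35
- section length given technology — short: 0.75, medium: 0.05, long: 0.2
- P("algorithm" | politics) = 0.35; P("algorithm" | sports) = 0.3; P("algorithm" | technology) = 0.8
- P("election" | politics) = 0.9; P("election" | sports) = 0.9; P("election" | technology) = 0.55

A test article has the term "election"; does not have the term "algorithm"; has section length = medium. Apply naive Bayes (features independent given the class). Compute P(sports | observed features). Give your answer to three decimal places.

0.187

politics: 0.35 × 0.4 × (1−0.35) × 0.9 = 0.0819
sports: 0.6 × 0.05 × (1−0.3) × 0.9 = 0.0189
technology: 0.05 × 0.05 × (1−0.8) × 0.55 = 0.000275
P(sports | x) = 0.0189 / 0.101075 ≈ 0.187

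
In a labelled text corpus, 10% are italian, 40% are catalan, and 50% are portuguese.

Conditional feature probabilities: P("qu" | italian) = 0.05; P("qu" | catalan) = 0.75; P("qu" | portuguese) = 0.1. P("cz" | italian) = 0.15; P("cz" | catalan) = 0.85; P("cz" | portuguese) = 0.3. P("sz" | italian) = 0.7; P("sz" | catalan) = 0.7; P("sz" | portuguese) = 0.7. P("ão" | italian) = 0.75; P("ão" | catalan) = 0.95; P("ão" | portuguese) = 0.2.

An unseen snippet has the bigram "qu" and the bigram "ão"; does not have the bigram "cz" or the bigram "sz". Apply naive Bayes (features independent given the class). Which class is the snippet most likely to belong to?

catalan

italian: 0.1 × 0.05 × (1−0.15) × (1−0.7) × 0.75 = 0.00095625
catalan: 0.4 × 0.75 × (1−0.85) × (1−0.7) × 0.95 = 0.012825
portuguese: 0.5 × 0.1 × (1−0.3) × (1−0.7) × 0.2 = 0.0021
Highest score → catalan.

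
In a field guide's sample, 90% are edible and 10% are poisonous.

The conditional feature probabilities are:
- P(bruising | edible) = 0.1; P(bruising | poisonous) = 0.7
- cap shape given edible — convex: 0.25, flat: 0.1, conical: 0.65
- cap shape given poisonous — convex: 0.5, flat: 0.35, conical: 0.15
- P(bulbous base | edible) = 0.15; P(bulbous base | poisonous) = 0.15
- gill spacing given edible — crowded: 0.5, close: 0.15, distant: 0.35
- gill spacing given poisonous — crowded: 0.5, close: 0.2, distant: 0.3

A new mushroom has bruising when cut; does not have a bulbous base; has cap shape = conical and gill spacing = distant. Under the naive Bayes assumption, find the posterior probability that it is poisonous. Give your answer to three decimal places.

edible: 0.9 × 0.1 × 0.65 × (1−0.15) × 0.35 = 0.01740375
poisonous: 0.1 × 0.7 × 0.15 × (1−0.15) × 0.3 = 0.0026775
P(poisonous | x) = 0.0026775 / 0.02008125 ≈ 0.133

0.133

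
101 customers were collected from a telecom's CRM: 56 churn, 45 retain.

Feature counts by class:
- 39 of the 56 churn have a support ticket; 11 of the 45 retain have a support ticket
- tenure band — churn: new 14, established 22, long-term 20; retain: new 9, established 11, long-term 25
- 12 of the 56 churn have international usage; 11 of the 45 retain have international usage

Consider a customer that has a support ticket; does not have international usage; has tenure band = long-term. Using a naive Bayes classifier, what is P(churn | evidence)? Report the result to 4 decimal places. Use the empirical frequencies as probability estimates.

churn: (56/101) × (39/56) × (20/56) × (44/56) ≈ 0.108355
retain: (45/101) × (11/45) × (25/45) × (34/45) ≈ 0.0457157
P(churn | x) = 0.108355 / 0.1540707 ≈ 0.7033

0.7033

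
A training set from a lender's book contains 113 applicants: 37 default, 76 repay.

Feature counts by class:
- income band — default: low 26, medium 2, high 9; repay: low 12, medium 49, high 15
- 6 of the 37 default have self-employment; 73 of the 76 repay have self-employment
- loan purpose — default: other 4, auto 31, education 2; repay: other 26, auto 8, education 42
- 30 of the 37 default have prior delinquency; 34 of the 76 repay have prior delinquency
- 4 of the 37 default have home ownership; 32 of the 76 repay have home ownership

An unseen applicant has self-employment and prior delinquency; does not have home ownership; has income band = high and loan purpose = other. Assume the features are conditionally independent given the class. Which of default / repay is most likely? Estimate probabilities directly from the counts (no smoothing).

repay

default: (37/113) × (9/37) × (6/37) × (4/37) × (30/37) × (33/37) ≈ 0.00100973
repay: (76/113) × (15/76) × (73/76) × (26/76) × (34/76) × (44/76) ≈ 0.0112976
Highest score → repay.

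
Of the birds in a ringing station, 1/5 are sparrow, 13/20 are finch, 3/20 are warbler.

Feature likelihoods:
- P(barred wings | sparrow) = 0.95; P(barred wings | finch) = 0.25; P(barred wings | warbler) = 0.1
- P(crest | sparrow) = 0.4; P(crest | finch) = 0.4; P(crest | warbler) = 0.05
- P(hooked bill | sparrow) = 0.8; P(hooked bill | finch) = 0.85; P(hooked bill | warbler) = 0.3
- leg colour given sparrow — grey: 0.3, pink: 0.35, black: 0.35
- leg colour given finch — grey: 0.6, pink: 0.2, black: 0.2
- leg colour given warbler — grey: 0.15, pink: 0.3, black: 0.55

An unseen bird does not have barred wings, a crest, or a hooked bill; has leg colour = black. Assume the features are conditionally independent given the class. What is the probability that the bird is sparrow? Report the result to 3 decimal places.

0.007

sparrow: 0.2 × (1−0.95) × (1−0.4) × (1−0.8) × 0.35 = 0.00042
finch: 0.65 × (1−0.25) × (1−0.4) × (1−0.85) × 0.2 = 0.008775
warbler: 0.15 × (1−0.1) × (1−0.05) × (1−0.3) × 0.55 = 0.04937625
P(sparrow | x) = 0.00042 / 0.05857125 ≈ 0.007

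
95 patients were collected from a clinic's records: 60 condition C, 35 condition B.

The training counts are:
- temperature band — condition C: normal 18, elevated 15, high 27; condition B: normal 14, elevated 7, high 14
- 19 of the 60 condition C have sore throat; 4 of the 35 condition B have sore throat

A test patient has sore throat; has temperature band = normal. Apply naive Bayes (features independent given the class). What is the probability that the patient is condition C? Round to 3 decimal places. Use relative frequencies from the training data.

condition C: (60/95) × (18/60) × (19/60) = 0.06
condition B: (35/95) × (14/35) × (4/35) ≈ 0.0168421
P(condition C | x) = 0.06 / 0.0768421 ≈ 0.781

0.781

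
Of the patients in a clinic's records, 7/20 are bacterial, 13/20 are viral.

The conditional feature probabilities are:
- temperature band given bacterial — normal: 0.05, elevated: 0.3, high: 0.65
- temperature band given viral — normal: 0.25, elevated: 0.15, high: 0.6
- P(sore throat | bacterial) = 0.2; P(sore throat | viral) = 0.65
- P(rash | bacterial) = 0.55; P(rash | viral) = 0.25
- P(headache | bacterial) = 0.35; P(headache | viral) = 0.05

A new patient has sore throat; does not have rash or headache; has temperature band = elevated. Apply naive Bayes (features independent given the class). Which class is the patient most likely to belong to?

viral

bacterial: 0.35 × 0.3 × 0.2 × (1−0.55) × (1−0.35) = 0.0061425
viral: 0.65 × 0.15 × 0.65 × (1−0.25) × (1−0.05) = 0.0451546875
Highest score → viral.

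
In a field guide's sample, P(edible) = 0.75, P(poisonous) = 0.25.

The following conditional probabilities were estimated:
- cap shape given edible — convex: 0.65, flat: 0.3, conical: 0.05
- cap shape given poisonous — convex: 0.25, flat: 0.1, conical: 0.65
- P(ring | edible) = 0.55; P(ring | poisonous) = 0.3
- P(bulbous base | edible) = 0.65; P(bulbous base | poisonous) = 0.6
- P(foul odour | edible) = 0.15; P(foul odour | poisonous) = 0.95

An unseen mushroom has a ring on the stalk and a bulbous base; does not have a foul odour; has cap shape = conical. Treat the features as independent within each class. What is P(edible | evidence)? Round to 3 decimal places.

edible: 0.75 × 0.05 × 0.55 × 0.65 × (1−0.15) = 0.0113953125
poisonous: 0.25 × 0.65 × 0.3 × 0.6 × (1−0.95) = 0.0014625
P(edible | x) = 0.0113953125 / 0.0128578125 ≈ 0.886

0.886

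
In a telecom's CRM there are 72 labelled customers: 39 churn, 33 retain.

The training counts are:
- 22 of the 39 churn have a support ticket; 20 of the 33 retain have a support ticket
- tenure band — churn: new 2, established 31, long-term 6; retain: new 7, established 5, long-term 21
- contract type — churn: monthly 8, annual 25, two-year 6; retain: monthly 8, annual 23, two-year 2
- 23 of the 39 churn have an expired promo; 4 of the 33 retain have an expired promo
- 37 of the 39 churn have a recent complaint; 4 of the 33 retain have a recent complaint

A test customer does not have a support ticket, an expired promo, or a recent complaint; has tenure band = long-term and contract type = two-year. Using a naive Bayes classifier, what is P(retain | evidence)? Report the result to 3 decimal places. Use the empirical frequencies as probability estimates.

0.979

churn: (39/72) × (17/39) × (6/39) × (6/39) × (16/39) × (2/39) ≈ 0.000117574
retain: (33/72) × (13/33) × (21/33) × (2/33) × (29/33) × (29/33) ≈ 0.00537775
P(retain | x) = 0.00537775 / 0.005495324 ≈ 0.979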